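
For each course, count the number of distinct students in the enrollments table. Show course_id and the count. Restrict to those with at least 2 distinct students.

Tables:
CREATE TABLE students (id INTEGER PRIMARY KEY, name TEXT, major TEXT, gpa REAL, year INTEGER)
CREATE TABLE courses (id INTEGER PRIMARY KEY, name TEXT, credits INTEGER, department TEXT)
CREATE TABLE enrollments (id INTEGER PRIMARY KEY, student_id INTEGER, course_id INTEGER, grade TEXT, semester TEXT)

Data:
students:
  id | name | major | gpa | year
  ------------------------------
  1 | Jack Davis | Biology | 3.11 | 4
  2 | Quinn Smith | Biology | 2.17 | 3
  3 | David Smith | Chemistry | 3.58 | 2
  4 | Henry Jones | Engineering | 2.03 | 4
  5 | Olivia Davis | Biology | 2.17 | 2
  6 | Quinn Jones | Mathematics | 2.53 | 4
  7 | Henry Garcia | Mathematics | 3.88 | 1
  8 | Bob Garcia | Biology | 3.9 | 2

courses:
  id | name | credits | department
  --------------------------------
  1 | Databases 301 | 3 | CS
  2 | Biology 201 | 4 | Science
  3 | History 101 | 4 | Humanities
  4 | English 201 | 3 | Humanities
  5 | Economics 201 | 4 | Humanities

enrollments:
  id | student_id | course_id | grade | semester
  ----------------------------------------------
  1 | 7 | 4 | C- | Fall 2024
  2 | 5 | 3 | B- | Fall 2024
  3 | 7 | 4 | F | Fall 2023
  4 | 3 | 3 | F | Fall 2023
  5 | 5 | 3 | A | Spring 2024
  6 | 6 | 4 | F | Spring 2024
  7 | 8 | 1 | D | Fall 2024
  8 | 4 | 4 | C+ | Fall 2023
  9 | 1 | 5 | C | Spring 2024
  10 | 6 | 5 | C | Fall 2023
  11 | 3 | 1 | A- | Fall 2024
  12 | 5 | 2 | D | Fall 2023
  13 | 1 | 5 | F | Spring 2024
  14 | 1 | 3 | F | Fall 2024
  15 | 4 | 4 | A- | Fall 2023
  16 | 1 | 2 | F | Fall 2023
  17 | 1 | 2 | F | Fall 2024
SELECT course_id, COUNT(DISTINCT student_id) AS distinct_student_count FROM enrollments GROUP BY course_id HAVING COUNT(DISTINCT student_id) >= 2

Execution result:
course_id | distinct_student_count
1 | 2
2 | 2
3 | 3
4 | 3
5 | 2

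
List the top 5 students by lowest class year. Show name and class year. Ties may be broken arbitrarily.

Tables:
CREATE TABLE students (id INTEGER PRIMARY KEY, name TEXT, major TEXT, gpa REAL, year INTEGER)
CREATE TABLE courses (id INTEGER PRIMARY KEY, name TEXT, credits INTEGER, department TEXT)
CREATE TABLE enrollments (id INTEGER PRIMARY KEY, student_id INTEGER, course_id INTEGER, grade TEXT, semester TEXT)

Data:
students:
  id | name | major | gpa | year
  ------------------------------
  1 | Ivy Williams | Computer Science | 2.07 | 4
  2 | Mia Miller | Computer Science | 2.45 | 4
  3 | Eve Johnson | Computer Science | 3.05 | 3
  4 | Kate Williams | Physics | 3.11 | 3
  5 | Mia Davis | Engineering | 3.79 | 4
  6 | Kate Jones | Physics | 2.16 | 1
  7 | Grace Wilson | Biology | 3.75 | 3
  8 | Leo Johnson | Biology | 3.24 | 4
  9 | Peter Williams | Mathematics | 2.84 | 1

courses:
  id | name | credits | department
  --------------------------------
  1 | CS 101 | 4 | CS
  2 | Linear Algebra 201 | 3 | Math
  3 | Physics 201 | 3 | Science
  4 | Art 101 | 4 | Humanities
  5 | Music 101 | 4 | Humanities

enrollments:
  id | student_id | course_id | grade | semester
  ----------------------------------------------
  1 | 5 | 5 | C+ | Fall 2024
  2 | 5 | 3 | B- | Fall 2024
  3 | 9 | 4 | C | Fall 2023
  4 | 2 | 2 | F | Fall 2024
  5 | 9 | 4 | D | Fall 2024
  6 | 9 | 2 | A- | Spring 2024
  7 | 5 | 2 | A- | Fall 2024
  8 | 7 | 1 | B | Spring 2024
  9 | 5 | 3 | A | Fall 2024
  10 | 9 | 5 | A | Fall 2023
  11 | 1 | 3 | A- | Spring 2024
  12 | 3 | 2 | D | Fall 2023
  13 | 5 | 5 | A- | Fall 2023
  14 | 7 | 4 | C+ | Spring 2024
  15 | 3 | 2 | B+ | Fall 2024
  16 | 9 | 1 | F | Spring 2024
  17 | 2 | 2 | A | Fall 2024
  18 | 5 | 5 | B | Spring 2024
SELECT name, year FROM students ORDER BY year ASC LIMIT 5

Execution result:
name | year
Kate Jones | 1
Peter Williams | 1
Eve Johnson | 3
Kate Williams | 3
Grace Wilson | 3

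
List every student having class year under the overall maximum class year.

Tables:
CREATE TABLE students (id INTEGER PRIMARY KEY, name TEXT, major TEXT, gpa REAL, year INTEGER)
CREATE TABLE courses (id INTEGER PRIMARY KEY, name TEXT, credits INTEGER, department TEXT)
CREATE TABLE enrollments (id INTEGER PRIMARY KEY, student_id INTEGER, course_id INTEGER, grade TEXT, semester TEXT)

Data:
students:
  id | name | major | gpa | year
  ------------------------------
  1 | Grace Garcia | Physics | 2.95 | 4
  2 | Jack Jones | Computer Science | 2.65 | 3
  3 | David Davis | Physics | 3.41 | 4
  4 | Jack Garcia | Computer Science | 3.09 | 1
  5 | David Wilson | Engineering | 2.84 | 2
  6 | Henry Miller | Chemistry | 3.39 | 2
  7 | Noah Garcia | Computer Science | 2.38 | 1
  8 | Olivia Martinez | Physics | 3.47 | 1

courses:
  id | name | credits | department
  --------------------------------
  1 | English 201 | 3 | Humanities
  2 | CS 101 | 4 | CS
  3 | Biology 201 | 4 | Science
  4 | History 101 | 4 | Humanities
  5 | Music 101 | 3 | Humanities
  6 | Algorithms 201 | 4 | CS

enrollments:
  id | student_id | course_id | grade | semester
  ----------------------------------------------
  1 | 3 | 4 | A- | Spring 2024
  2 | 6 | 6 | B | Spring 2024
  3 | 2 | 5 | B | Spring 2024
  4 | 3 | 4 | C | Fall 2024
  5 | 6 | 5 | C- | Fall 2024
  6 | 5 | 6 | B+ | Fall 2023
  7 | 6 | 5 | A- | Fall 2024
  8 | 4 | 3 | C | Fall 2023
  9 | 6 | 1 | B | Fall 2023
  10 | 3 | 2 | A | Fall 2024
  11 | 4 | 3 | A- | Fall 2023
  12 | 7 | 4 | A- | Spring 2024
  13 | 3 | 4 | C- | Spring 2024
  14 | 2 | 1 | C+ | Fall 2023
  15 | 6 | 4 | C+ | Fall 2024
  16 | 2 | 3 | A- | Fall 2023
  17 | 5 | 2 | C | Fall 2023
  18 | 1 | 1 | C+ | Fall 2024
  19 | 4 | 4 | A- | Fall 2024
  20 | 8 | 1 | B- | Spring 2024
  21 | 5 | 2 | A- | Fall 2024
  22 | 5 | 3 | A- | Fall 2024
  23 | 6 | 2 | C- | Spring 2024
SELECT name, year FROM students WHERE year < (SELECT MAX(year) FROM students)

Execution result:
name | year
Jack Jones | 3
Jack Garcia | 1
David Wilson | 2
Henry Miller | 2
Noah Garcia | 1
Olivia Martinez | 1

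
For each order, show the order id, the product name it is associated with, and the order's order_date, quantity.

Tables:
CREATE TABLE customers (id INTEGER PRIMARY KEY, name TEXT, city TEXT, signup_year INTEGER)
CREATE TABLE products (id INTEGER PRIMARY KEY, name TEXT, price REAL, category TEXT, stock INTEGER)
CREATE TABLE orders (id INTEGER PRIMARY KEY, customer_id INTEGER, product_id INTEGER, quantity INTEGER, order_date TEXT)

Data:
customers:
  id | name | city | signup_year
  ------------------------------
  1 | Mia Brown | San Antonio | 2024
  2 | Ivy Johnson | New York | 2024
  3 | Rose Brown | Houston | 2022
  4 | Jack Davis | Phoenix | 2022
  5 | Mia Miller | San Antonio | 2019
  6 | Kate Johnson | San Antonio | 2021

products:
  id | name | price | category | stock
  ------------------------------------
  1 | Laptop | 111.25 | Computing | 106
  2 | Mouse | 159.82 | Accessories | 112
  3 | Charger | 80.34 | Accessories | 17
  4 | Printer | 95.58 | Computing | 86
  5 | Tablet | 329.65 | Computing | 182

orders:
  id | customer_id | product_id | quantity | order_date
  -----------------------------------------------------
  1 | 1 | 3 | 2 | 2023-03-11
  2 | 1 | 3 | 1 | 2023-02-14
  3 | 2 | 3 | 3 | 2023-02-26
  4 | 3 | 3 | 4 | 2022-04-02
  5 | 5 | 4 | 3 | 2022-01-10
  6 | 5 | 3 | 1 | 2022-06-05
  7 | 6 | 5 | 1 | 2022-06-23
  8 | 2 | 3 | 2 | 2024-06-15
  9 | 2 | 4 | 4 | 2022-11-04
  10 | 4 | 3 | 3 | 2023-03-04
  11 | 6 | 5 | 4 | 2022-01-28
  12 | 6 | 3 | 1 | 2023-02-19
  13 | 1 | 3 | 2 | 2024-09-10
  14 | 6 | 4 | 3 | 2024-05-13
SELECT c.id, p.name AS product, c.order_date, c.quantity FROM orders c JOIN products p ON c.product_id = p.id

Execution result:
id | product | order_date | quantity
1 | Charger | 2023-03-11 | 2
2 | Charger | 2023-02-14 | 1
3 | Charger | 2023-02-26 | 3
4 | Charger | 2022-04-02 | 4
5 | Printer | 2022-01-10 | 3
6 | Charger | 2022-06-05 | 1
7 | Tablet | 2022-06-23 | 1
8 | Charger | 2024-06-15 | 2
9 | Printer | 2022-11-04 | 4
10 | Charger | 2023-03-04 | 3
11 | Tablet | 2022-01-28 | 4
12 | Charger | 2023-02-19 | 1
13 | Charger | 2024-09-10 | 2
14 | Printer | 2024-05-13 | 3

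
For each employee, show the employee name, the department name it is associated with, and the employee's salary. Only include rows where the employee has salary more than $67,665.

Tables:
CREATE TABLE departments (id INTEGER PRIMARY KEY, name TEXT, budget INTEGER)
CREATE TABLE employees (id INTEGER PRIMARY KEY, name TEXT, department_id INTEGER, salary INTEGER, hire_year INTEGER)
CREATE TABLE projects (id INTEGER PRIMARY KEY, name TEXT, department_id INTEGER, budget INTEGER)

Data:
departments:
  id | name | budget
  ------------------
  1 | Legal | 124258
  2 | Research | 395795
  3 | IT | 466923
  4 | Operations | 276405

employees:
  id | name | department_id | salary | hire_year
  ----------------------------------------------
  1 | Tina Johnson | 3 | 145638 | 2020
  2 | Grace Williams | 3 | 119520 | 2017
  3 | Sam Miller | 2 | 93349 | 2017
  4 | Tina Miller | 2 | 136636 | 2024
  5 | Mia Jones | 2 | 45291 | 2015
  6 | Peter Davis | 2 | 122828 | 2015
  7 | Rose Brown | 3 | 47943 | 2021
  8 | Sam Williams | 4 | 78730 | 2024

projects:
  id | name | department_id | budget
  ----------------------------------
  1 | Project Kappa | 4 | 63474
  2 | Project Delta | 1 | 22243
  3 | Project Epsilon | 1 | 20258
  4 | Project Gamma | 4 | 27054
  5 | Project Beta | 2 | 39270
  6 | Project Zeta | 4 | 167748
SELECT c.name, p.name AS department, c.salary FROM employees c JOIN departments p ON c.department_id = p.id WHERE c.salary > 67665

Execution result:
name | department | salary
Tina Johnson | IT | 145638
Grace Williams | IT | 119520
Sam Miller | Research | 93349
Tina Miller | Research | 136636
Peter Davis | Research | 122828
Sam Williams | Operations | 78730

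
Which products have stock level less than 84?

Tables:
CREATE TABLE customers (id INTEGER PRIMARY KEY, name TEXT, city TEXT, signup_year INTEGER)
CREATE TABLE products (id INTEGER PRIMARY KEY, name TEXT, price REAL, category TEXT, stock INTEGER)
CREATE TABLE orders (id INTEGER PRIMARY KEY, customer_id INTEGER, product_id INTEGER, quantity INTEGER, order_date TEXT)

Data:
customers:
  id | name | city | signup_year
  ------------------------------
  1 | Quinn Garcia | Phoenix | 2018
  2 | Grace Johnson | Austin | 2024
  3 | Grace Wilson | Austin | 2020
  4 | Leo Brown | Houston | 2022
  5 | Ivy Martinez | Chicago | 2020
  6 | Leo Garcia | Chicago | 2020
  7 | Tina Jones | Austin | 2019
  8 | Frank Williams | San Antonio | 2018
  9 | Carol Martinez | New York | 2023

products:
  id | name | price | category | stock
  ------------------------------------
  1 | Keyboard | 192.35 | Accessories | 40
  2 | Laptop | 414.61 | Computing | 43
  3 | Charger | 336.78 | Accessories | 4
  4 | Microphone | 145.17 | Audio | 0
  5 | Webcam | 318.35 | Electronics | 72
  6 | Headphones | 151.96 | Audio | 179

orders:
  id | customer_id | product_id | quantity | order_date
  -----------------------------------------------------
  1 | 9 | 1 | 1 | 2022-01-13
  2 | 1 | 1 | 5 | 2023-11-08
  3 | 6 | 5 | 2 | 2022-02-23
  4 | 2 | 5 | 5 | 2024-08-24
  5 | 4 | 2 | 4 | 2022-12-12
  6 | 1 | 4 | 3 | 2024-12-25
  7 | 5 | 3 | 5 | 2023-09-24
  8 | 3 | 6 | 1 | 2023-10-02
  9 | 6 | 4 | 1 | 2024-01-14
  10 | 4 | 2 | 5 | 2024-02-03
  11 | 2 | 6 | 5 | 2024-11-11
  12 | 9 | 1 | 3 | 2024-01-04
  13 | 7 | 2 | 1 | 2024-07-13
SELECT name, stock FROM products WHERE stock < 84

Execution result:
name | stock
Keyboard | 40
Laptop | 43
Charger | 4
Microphone | 0
Webcam | 72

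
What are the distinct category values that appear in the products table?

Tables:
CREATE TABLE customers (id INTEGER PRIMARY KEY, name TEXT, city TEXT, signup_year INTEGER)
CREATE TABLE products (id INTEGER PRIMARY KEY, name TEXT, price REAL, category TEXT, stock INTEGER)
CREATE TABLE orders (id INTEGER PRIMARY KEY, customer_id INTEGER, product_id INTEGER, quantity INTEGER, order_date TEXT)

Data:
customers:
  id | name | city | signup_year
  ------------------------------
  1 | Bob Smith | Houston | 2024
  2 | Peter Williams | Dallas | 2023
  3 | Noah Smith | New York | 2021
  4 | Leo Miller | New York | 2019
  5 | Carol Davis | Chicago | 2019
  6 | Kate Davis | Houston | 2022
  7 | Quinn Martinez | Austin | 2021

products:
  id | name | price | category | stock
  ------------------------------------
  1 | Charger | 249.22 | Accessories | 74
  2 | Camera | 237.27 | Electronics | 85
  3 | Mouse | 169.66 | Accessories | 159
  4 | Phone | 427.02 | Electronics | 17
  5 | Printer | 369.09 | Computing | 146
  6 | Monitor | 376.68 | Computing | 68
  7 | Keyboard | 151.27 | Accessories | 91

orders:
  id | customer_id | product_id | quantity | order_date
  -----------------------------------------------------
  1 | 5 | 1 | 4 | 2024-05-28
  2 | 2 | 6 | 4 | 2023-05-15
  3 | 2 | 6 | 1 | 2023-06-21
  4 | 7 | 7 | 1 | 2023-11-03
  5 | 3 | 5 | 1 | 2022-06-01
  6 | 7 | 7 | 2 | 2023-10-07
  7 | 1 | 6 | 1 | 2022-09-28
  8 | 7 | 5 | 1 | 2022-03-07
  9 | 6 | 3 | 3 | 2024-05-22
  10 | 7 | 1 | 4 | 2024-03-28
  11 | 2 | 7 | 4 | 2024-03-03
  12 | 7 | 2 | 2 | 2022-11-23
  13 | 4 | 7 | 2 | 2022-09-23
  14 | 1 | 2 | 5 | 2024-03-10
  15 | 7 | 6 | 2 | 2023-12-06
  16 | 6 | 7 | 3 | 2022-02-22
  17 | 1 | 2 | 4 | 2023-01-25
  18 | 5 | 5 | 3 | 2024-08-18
SELECT DISTINCT category FROM products

Execution result:
category
Accessories
Electronics
Computing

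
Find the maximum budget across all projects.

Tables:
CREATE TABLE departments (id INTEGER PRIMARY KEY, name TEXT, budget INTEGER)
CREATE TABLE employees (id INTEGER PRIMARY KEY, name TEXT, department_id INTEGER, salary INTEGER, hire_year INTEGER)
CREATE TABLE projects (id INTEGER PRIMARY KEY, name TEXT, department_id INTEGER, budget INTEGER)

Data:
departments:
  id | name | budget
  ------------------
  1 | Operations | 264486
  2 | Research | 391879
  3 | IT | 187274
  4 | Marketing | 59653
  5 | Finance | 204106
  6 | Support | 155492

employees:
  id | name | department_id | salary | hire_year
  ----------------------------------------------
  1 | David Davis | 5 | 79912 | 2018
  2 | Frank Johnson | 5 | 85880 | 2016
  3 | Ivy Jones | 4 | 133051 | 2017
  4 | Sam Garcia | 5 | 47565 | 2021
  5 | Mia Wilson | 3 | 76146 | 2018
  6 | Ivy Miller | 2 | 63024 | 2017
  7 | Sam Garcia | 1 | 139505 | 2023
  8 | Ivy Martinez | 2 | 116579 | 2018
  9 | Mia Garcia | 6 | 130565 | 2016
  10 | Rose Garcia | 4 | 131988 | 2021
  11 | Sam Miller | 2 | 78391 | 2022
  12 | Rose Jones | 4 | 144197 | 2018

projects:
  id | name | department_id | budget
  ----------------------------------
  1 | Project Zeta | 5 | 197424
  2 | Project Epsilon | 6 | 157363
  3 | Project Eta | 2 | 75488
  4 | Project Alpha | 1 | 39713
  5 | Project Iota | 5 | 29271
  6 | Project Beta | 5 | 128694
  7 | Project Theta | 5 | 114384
SELECT MAX(budget) FROM projects

Execution result:
197424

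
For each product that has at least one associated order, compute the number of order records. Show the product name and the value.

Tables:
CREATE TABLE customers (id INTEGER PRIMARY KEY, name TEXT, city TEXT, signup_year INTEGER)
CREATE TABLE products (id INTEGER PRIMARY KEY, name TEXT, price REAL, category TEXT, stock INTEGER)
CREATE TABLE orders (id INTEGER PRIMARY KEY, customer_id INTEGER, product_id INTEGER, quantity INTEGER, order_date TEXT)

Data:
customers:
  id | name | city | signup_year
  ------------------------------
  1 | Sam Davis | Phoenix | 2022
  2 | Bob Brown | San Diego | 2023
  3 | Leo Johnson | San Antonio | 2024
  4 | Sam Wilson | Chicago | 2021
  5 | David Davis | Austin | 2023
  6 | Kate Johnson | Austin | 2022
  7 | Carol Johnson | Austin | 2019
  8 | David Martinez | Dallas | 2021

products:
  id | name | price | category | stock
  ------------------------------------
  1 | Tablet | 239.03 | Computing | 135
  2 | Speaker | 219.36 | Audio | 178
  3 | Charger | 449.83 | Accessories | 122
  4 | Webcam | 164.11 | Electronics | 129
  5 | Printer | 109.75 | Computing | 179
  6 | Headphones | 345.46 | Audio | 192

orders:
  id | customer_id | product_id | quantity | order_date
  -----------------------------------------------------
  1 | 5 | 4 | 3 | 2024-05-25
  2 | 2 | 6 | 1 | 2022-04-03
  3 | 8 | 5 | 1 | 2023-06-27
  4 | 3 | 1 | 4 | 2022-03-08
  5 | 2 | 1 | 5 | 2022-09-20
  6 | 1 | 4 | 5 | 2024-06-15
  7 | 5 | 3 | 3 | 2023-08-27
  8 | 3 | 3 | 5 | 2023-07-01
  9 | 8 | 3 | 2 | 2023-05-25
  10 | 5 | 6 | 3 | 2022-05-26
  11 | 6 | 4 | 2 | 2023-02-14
SELECT p.name, COUNT(*) AS n FROM orders c JOIN products p ON c.product_id = p.id GROUP BY p.id, p.name

Execution result:
name | n
Tablet | 2
Charger | 3
Webcam | 3
Printer | 1
Headphones | 2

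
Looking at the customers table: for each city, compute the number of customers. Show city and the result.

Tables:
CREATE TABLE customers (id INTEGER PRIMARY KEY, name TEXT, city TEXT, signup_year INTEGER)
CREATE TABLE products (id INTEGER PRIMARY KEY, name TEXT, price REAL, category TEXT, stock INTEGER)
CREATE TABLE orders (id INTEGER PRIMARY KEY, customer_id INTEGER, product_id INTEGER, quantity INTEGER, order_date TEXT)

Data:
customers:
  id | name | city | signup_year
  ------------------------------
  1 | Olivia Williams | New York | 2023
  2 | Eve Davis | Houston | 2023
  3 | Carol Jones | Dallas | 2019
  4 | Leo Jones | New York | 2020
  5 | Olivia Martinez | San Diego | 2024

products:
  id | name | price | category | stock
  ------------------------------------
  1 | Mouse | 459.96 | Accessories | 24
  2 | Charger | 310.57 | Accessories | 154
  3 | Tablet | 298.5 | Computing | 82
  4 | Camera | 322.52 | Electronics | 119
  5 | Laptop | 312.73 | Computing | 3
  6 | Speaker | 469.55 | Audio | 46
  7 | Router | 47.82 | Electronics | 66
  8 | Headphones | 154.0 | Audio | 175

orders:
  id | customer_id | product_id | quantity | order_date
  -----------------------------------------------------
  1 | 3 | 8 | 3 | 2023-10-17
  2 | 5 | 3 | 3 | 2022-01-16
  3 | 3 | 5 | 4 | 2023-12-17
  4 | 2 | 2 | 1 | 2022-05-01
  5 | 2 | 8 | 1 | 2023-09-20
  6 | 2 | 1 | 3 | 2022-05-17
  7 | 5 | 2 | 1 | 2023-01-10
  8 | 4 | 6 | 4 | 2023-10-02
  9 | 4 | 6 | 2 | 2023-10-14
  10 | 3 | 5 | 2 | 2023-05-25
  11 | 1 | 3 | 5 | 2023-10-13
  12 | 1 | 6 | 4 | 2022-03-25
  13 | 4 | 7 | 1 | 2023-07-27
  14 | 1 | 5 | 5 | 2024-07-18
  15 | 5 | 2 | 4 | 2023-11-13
SELECT city, COUNT(*) AS n FROM customers GROUP BY city

Execution result:
city | n
Dallas | 1
Houston | 1
New York | 2
San Diego | 1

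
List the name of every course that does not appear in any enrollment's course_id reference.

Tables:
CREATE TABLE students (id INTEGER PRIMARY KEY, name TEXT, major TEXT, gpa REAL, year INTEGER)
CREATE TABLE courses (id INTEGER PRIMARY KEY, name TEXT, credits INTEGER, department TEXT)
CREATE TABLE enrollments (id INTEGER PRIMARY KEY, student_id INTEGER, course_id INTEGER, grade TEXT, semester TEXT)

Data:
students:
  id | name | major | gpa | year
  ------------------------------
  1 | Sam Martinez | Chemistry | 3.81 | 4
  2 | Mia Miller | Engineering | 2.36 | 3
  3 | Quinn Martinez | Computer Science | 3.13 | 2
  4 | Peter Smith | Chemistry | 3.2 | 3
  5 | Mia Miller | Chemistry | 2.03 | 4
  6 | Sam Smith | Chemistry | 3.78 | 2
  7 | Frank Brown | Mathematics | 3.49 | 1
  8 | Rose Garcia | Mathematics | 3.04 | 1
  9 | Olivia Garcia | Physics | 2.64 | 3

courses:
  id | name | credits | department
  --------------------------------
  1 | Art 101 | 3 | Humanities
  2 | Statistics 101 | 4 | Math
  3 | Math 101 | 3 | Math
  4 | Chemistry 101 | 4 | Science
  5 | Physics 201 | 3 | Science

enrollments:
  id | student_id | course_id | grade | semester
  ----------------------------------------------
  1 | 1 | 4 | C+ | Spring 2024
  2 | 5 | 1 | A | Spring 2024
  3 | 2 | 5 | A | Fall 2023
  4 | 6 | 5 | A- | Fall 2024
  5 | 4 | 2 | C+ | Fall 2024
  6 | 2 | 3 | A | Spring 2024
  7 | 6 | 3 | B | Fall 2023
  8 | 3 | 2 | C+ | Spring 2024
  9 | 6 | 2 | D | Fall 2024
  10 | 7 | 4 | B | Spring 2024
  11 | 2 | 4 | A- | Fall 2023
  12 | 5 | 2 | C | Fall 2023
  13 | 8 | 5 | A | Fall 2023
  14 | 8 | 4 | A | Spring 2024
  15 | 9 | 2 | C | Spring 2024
SELECT p.name FROM courses p LEFT JOIN enrollments c ON c.course_id = p.id WHERE c.id IS NULL

Execution result:
(no rows)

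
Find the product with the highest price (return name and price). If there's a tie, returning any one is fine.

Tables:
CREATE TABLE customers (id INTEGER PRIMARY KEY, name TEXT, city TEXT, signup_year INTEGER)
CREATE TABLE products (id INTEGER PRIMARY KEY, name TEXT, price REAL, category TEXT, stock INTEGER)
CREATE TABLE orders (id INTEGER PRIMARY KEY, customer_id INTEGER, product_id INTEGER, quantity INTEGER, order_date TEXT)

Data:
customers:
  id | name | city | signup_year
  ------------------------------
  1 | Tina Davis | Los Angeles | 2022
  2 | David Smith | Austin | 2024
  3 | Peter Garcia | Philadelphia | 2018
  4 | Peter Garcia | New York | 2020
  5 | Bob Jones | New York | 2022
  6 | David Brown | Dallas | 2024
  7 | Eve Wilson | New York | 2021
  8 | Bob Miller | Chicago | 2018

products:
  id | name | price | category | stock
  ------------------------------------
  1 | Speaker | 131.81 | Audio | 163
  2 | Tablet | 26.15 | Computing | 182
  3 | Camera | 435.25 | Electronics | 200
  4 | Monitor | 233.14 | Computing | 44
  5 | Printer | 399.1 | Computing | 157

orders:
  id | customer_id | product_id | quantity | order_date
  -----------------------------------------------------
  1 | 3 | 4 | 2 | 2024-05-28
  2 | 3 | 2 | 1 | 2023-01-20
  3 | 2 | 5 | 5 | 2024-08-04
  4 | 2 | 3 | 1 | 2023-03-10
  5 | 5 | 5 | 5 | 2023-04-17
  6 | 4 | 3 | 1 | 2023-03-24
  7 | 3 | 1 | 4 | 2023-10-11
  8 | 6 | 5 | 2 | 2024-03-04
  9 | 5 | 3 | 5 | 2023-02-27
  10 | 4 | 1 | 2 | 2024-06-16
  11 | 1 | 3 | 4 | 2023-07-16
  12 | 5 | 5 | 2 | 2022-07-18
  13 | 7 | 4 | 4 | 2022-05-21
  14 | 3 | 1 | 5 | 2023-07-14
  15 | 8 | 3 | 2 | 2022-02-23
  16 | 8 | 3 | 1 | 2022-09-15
SELECT name, price FROM products ORDER BY price DESC LIMIT 1

Execution result:
name | price
Camera | 435.25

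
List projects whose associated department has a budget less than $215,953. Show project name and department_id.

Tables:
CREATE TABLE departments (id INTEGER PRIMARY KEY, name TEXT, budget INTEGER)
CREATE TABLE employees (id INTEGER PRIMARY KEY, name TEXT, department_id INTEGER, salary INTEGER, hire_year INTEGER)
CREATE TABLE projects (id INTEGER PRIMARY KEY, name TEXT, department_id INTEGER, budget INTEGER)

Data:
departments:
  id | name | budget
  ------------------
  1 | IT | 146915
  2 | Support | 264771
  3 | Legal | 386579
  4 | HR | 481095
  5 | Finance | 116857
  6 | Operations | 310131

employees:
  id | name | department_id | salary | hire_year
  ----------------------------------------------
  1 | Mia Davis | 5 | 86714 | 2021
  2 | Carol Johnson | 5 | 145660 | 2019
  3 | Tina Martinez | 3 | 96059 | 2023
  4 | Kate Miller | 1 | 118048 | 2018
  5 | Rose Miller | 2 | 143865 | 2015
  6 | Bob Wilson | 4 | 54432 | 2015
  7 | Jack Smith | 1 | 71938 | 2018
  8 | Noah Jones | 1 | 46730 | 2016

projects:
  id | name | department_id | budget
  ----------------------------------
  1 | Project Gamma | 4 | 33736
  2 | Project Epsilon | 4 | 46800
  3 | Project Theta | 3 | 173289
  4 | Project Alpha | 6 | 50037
SELECT name, department_id FROM projects WHERE department_id IN (SELECT id FROM departments WHERE budget < 215953)

Execution result:
(no rows)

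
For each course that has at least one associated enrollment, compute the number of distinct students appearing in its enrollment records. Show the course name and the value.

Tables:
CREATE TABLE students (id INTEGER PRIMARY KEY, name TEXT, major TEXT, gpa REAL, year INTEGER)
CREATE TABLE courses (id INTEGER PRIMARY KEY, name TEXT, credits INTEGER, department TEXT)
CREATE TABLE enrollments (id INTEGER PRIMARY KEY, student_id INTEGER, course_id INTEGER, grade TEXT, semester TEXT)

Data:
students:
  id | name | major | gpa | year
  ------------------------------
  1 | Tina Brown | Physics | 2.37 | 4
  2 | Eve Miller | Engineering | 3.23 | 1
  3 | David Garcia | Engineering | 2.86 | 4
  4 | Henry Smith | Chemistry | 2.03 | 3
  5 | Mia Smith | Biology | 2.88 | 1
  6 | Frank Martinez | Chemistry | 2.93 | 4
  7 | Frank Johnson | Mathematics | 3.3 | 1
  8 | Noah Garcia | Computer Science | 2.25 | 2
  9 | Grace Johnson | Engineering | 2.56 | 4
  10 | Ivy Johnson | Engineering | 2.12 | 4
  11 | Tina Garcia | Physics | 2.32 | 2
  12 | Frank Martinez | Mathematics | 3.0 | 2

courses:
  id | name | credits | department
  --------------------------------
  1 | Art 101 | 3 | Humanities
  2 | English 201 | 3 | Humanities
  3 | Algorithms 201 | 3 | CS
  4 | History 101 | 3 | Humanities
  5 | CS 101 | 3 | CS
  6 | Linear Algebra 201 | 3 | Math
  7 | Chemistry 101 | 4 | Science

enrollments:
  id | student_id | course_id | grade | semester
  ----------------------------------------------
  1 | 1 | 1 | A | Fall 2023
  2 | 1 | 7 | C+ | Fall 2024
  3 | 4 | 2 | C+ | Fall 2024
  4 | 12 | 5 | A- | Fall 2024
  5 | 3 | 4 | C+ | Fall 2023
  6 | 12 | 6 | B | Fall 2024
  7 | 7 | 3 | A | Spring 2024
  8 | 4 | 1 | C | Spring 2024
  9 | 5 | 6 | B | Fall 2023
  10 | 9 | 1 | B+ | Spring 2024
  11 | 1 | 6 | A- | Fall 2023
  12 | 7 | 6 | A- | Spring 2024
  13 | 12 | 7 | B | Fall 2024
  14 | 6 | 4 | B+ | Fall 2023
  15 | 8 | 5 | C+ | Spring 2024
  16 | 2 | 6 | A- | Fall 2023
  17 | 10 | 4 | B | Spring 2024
SELECT p.name, COUNT(DISTINCT c.student_id) AS distinct_student_count FROM enrollments c JOIN courses p ON c.course_id = p.id GROUP BY p.id, p.name

Execution result:
name | distinct_student_count
Art 101 | 3
English 201 | 1
Algorithms 201 | 1
History 101 | 3
CS 101 | 2
Linear Algebra 201 | 5
Chemistry 101 | 2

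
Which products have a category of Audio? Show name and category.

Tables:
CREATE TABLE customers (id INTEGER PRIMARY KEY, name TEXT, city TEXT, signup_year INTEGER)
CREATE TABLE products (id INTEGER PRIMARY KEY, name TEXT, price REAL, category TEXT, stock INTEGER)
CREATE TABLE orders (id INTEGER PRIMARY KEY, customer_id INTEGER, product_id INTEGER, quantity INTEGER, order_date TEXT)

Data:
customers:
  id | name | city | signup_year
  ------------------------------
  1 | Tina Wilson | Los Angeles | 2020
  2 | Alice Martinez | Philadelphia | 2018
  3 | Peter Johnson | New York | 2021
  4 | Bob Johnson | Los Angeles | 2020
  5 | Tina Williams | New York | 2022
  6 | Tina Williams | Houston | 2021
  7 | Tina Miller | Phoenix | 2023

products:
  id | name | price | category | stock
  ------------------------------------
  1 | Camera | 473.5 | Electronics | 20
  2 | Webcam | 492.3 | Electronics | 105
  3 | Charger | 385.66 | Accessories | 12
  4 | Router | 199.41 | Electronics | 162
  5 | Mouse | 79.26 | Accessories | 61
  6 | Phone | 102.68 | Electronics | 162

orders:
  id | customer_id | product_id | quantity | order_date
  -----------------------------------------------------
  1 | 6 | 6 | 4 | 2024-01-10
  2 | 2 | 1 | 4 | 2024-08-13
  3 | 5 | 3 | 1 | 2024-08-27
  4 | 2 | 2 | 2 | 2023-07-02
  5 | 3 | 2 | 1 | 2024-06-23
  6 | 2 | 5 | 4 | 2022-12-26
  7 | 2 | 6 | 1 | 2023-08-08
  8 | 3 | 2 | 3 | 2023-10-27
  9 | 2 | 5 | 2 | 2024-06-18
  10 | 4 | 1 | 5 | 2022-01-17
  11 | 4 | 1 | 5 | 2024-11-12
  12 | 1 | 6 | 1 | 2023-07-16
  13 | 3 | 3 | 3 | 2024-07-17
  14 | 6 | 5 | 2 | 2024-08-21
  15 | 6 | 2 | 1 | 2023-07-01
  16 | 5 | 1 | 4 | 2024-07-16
SELECT name, category FROM products WHERE category = 'Audio'

Execution result:
(no rows)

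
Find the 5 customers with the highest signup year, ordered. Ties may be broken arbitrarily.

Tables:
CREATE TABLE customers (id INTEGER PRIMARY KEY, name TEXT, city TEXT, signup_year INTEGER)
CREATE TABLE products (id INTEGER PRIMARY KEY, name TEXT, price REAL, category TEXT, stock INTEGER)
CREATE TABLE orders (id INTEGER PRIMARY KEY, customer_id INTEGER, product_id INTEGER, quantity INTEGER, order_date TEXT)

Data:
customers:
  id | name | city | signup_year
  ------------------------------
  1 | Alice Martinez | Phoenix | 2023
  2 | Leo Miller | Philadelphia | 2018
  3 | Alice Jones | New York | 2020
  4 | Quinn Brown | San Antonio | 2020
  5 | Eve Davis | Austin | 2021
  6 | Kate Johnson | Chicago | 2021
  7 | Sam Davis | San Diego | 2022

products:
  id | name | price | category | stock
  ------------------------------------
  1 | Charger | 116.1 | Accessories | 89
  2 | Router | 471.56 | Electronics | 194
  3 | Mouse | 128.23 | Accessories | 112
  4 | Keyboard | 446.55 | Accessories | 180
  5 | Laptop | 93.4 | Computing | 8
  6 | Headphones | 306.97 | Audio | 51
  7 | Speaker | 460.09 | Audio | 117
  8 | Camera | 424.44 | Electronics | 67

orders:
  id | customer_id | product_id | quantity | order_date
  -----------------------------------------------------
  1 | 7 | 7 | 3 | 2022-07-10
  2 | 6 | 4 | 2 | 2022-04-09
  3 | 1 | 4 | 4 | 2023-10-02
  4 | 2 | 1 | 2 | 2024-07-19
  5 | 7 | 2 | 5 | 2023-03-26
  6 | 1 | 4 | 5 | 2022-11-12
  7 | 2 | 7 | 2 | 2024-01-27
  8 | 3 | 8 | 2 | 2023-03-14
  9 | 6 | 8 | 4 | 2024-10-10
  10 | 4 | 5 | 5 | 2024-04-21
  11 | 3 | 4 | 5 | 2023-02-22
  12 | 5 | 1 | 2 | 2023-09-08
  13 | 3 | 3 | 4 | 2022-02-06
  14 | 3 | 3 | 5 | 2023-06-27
SELECT name, signup_year FROM customers ORDER BY signup_year DESC LIMIT 5

Execution result:
name | signup_year
Alice Martinez | 2023
Sam Davis | 2022
Eve Davis | 2021
Kate Johnson | 2021
Alice Jones | 2020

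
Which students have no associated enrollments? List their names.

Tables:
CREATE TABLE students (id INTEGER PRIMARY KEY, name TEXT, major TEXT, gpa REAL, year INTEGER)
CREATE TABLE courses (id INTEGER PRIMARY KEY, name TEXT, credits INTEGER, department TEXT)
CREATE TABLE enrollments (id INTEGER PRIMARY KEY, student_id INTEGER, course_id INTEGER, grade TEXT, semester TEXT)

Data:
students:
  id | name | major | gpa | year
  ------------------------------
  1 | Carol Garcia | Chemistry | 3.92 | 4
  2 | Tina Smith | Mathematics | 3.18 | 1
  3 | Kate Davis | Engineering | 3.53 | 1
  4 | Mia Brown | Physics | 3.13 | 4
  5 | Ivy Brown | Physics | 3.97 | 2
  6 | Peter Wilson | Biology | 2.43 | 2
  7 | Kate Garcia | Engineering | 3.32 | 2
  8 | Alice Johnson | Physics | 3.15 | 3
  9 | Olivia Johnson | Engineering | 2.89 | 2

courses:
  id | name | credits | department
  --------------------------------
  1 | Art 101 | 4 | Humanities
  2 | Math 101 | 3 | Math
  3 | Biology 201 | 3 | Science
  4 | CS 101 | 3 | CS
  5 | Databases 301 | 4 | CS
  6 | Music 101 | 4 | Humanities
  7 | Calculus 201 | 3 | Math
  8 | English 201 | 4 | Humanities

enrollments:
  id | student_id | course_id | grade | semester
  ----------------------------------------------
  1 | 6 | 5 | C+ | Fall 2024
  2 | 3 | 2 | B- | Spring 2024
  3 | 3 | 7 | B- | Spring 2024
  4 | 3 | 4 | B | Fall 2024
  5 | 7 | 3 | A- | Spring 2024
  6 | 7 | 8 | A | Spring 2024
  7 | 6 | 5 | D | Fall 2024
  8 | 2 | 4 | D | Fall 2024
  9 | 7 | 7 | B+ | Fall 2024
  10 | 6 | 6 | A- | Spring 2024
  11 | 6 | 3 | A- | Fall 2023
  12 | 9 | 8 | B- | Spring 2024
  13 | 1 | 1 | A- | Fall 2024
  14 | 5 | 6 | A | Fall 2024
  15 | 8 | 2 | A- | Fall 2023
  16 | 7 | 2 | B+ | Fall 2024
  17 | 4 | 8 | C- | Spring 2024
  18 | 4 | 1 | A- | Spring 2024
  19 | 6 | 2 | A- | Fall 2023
SELECT p.name FROM students p LEFT JOIN enrollments c ON c.student_id = p.id WHERE c.id IS NULL

Execution result:
(no rows)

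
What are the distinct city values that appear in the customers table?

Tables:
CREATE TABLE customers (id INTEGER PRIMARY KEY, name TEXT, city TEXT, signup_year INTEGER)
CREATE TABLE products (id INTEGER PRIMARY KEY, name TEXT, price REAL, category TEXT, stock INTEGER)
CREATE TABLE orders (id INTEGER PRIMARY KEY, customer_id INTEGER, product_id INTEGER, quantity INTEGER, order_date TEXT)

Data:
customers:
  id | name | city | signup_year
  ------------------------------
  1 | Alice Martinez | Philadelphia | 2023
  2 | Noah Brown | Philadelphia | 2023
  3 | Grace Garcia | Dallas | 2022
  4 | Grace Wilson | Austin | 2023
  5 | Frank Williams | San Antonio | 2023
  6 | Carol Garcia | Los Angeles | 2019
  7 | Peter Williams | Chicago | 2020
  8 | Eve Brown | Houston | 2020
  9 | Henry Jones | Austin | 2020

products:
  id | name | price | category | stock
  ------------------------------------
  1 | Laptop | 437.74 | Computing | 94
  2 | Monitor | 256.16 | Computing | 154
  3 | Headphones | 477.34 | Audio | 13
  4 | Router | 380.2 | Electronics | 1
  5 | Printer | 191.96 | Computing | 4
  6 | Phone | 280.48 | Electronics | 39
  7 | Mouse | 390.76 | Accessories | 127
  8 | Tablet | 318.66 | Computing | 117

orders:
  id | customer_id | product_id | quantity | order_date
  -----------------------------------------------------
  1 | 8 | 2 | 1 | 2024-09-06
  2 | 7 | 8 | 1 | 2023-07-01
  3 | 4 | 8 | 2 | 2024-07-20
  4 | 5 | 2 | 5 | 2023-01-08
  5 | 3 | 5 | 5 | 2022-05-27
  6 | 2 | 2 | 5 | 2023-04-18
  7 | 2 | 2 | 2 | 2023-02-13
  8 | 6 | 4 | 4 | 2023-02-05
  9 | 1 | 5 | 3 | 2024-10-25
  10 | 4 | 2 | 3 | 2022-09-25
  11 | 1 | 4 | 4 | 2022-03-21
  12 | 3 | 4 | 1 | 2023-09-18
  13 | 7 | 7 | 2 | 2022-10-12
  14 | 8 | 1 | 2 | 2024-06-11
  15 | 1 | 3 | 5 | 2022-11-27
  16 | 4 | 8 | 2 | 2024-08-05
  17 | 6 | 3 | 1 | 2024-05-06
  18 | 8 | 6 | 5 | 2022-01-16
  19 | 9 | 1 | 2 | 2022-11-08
SELECT DISTINCT city FROM customers

Execution result:
city
Philadelphia
Dallas
Austin
San Antonio
Los Angeles
Chicago
Houston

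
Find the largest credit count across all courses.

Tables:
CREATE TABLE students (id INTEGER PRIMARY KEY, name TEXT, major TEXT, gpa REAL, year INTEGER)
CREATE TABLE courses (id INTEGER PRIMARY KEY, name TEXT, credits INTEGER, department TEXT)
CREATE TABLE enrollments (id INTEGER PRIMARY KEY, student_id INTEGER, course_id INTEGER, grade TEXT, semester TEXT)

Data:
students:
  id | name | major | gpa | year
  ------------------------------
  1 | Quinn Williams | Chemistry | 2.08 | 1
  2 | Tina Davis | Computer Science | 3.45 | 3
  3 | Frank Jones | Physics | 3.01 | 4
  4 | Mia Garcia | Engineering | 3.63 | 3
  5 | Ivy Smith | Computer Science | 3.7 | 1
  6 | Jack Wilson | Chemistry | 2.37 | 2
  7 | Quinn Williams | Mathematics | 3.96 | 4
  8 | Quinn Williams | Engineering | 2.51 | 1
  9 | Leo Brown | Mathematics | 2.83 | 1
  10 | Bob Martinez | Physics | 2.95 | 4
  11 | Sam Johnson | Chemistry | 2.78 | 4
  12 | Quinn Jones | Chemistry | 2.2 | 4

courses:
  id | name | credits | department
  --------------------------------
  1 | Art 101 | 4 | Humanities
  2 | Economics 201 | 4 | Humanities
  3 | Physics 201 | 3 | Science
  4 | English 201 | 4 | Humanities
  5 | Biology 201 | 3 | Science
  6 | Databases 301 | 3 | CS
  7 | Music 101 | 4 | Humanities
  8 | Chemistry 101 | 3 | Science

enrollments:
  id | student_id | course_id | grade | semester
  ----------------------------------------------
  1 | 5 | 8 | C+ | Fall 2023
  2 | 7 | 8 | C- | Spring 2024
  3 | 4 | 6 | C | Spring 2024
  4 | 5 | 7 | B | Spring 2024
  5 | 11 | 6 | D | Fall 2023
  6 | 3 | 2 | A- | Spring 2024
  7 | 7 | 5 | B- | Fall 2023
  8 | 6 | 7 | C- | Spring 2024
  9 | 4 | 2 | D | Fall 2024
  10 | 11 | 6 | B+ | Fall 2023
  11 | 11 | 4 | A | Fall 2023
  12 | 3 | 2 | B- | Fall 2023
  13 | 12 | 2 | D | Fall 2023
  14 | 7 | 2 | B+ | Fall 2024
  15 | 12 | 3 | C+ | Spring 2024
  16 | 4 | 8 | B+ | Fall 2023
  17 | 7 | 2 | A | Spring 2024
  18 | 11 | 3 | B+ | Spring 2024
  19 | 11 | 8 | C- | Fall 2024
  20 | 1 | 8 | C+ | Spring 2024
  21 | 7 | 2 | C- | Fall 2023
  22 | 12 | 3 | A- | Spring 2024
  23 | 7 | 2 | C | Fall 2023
SELECT MAX(credits) FROM courses

Execution result:
4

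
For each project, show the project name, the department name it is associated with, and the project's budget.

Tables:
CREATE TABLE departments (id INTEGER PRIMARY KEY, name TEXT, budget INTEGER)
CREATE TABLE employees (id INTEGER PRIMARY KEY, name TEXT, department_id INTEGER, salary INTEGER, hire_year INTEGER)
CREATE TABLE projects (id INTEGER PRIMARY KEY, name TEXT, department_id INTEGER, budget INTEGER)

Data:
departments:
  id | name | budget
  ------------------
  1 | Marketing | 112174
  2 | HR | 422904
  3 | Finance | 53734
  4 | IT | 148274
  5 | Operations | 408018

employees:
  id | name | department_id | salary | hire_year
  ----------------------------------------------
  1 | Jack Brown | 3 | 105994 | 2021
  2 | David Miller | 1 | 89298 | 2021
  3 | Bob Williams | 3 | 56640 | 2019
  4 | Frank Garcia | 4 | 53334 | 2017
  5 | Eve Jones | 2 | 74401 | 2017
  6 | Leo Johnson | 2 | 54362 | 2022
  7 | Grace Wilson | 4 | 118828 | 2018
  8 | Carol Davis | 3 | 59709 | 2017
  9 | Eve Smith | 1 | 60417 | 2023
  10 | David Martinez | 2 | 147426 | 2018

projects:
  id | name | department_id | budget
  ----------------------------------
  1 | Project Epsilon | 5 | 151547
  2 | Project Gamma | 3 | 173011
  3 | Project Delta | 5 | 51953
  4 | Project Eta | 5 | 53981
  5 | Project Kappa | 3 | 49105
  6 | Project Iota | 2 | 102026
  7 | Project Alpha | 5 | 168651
SELECT c.name, p.name AS department, c.budget FROM projects c JOIN departments p ON c.department_id = p.id

Execution result:
name | department | budget
Project Epsilon | Operations | 151547
Project Gamma | Finance | 173011
Project Delta | Operations | 51953
Project Eta | Operations | 53981
Project Kappa | Finance | 49105
Project Iota | HR | 102026
Project Alpha | Operations | 168651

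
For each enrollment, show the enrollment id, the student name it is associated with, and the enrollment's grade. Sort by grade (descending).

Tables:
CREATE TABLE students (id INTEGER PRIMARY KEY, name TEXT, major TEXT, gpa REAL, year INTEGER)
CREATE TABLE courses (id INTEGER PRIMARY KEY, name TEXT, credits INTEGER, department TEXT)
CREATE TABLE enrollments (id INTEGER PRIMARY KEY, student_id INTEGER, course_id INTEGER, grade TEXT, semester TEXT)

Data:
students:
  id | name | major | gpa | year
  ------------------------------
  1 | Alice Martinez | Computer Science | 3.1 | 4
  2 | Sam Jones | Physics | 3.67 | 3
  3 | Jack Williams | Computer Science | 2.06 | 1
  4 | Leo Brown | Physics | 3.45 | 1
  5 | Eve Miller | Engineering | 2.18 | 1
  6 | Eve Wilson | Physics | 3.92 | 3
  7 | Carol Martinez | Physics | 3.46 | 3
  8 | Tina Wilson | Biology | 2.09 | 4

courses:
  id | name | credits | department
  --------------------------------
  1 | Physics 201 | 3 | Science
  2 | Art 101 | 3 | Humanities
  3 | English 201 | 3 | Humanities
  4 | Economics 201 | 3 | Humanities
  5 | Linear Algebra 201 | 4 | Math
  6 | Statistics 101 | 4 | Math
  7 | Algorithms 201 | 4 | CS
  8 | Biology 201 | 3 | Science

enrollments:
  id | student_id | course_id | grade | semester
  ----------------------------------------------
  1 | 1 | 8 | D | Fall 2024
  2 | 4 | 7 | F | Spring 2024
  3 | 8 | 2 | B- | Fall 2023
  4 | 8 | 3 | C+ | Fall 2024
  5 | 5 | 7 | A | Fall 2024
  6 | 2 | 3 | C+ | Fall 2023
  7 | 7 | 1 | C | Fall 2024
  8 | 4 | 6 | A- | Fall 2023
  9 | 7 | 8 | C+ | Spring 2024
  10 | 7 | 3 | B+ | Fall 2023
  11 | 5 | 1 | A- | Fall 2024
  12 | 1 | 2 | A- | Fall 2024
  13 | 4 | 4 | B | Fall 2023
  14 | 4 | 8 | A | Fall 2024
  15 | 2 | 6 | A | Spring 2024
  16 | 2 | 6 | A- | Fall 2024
SELECT c.id, p.name AS student, c.grade FROM enrollments c JOIN students p ON c.student_id = p.id ORDER BY c.grade DESC

Execution result:
id | student | grade
2 | Leo Brown | F
1 | Alice Martinez | D
4 | Tina Wilson | C+
6 | Sam Jones | C+
9 | Carol Martinez | C+
7 | Carol Martinez | C
3 | Tina Wilson | B-
10 | Carol Martinez | B+
13 | Leo Brown | B
8 | Leo Brown | A-
11 | Eve Miller | A-
12 | Alice Martinez | A-
16 | Sam Jones | A-
5 | Eve Miller | A
14 | Leo Brown | A
15 | Sam Jones | A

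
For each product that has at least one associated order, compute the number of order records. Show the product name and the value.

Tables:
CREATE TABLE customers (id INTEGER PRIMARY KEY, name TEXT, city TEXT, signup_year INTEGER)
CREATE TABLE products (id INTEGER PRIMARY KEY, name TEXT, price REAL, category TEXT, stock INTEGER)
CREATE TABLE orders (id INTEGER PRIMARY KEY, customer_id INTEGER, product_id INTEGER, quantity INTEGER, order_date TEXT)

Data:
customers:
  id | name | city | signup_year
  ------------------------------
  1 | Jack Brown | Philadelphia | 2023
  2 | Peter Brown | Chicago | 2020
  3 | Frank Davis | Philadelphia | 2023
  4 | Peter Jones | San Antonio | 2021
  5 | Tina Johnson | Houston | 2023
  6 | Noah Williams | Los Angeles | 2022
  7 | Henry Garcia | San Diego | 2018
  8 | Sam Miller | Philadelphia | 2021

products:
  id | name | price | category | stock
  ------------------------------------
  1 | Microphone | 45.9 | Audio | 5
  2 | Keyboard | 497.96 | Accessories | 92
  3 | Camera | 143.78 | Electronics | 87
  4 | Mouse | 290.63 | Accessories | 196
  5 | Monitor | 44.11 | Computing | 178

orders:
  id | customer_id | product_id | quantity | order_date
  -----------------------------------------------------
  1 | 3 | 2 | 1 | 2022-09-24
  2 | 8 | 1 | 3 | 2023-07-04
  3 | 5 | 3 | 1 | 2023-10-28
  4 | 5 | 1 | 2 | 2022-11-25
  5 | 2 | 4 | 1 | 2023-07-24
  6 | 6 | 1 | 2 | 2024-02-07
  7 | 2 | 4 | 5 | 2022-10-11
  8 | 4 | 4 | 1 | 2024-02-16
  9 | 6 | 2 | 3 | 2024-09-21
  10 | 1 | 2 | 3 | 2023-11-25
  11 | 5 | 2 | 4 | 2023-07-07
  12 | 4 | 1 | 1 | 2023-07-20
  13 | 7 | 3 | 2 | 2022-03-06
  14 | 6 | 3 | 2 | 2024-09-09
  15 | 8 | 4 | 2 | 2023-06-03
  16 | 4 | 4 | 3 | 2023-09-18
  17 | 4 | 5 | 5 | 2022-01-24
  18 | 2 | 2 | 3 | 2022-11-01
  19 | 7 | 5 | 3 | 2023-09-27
SELECT p.name, COUNT(*) AS n FROM orders c JOIN products p ON c.product_id = p.id GROUP BY p.id, p.name

Execution result:
name | n
Microphone | 4
Keyboard | 5
Camera | 3
Mouse | 5
Monitor | 2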